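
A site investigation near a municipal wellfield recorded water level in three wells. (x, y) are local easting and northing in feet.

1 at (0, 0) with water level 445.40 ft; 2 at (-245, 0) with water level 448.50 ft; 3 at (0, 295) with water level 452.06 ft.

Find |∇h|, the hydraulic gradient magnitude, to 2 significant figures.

0.026

∂h/∂x = (448.50 − 445.40) / (-245 − 0) = -0.01265
∂h/∂y = (452.06 − 445.40) / (295 − 0) = +0.02258
|∇h| = √(-0.01265² + 0.02258²) = 0.02588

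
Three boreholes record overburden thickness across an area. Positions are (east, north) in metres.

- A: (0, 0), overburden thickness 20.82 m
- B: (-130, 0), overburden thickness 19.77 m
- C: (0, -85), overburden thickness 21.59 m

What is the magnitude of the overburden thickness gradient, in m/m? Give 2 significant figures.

∂d/∂x = (19.77 − 20.82) / (-130 − 0) = +0.008077
∂d/∂y = (21.59 − 20.82) / (-85 − 0) = -0.009059
|∇f| = √(0.008077² + -0.009059²) = 0.01214 m/m

0.012 m/m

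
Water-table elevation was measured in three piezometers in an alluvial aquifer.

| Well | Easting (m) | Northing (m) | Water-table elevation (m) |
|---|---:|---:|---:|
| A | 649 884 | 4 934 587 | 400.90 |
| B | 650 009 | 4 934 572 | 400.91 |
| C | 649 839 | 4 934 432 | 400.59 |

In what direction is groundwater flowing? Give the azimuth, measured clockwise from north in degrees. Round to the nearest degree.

Differences from A: to B (Δx, Δy, Δh) = (125, -15, +0.01); to C = (-45, -155, -0.31).
Determinant of the coordinate differences = 125·(-155) − (-45)·(-15) = -20050.
∂h/∂x = [(+0.01)·(-155) − (-0.31)·(-15)] / -20050 = +0.0003092
∂h/∂y = [125·(-0.31) − (-45)·(+0.01)] / -20050 = +0.001910
Flow direction (−∇h) has components (-0.0003092 E, -0.001910 N).
Azimuth = atan2(E, N) = atan2(-0.0003092, -0.001910) = 189.2° ≈ 189°.

189°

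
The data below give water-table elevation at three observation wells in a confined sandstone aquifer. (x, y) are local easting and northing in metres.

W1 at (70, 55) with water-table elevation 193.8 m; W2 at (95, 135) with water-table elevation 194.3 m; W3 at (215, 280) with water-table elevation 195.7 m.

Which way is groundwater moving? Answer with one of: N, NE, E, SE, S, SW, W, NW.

With h = a·x + b·y + c and W1 as origin, the differences give:
  25·a + 80·b = +0.5
  145·a + 225·b = +1.9
Eliminate b (×225 and ×80, subtract): -5975·a = -39.50 → a = ∂h/∂x = +0.006611
Back-substitute: b = ∂h/∂y = +0.004184.
Flow = −∇h = (-0.006611 east, -0.004184 north), which points southwest.

SW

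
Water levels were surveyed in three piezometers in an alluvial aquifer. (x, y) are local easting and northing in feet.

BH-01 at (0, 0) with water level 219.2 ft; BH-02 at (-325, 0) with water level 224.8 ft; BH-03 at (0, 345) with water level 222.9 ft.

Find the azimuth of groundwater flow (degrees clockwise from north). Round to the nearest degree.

∂h/∂x = (224.8 − 219.2) / (-325 − 0) = -0.01723
∂h/∂y = (222.9 − 219.2) / (345 − 0) = +0.01072
Flow direction (−∇h) has components (+0.01723 E, -0.01072 N).
Azimuth = atan2(E, N) = atan2(+0.01723, -0.01072) = 121.9° ≈ 122°.

122°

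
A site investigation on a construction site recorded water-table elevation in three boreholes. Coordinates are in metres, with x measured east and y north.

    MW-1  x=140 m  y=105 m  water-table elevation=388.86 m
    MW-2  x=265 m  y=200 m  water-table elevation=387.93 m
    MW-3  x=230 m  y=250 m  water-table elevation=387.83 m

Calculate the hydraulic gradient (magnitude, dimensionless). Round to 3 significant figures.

Differences from MW-1: to MW-2 (Δx, Δy, Δh) = (125, 95, -0.93); to MW-3 = (90, 145, -1.03).
Solve a·Δx + b·Δy = Δh: det = 125·145 − 90·95 = 9575.
∂h/∂x = [(-0.93)·145 − (-1.03)·95] / 9575 = -0.003864
∂h/∂y = [125·(-1.03) − 90·(-0.93)] / 9575 = -0.004705
|∇h| = √(-0.003864² + -0.004705²) = 0.006088

0.00609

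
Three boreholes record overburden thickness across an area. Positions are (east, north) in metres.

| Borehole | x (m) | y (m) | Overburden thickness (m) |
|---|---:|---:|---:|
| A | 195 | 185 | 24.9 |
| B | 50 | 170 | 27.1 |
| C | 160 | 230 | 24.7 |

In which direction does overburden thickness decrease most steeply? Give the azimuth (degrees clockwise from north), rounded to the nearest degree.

With d = a·x + b·y + c and A as origin, the differences give:
  (-145)·a + (-15)·b = +2.2
  (-35)·a + 45·b = -0.2
Eliminate b (×45 and ×(-15), subtract): -7050·a = 96.00 → a = ∂d/∂x = -0.01362
Back-substitute: b = ∂d/∂y = -0.01504.
Steepest decrease is along −∇f: components (+0.01362 E, +0.01504 N).
Azimuth = atan2(+0.01362, +0.01504) = 42.2° ≈ 042°.

042°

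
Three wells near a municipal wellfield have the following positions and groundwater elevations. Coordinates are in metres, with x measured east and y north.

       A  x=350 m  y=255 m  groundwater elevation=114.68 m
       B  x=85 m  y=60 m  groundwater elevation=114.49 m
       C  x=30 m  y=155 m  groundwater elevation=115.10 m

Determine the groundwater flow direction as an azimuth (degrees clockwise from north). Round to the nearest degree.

Differences from A: to B (Δx, Δy, Δh) = (-265, -195, -0.19); to C = (-320, -100, +0.42).
Determinant of the coordinate differences = (-265)·(-100) − (-320)·(-195) = -35900.
∂h/∂x = [(-0.19)·(-100) − (+0.42)·(-195)] / -35900 = -0.002811
∂h/∂y = [(-265)·(+0.42) − (-320)·(-0.19)] / -35900 = +0.004794
Flow direction (−∇h) has components (+0.002811 E, -0.004794 N).
Azimuth = atan2(E, N) = atan2(+0.002811, -0.004794) = 149.6° ≈ 150°.

150°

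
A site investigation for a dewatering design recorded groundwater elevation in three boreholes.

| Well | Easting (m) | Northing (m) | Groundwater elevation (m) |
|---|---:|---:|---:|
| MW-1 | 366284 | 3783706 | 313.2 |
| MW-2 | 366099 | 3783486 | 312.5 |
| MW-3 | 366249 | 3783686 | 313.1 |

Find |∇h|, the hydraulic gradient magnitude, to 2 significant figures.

Taking MW-1 as reference: MW-2−MW-1 = (-185, -220, -0.7); MW-3−MW-1 = (-35, -20, -0.1).
Determinant of the coordinate differences = (-185)·(-20) − (-35)·(-220) = -4000.
∂h/∂x = [(-0.7)·(-20) − (-0.1)·(-220)] / -4000 = +0.002000
∂h/∂y = [(-185)·(-0.1) − (-35)·(-0.7)] / -4000 = +0.001500
|∇h| = √(0.002000² + 0.001500²) = 0.0025

0.0025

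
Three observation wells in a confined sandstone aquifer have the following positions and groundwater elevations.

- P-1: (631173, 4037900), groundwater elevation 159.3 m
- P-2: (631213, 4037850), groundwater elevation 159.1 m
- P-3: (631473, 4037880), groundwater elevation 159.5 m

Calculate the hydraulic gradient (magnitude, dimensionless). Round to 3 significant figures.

With h = a·x + b·y + c and P-1 as origin, the differences give:
  40·a + (-50)·b = -0.2
  300·a + (-20)·b = +0.2
Eliminate b (×(-20) and ×(-50), subtract): 14200·a = 14.00 → a = ∂h/∂x = +0.0009859
Back-substitute: b = ∂h/∂y = +0.004789.
|∇h| = √(0.0009859² + 0.004789²) = 0.004889

0.00489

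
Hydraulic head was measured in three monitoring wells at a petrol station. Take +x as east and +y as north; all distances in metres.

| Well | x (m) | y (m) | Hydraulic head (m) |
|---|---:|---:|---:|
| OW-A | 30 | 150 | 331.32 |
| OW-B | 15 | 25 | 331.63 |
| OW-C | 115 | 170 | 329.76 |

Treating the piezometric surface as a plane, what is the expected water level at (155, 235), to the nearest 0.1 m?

With h = a·x + b·y + c and OW-A as origin, the differences give:
  (-15)·a + (-125)·b = +0.31
  85·a + 20·b = -1.56
Eliminate b (×20 and ×(-125), subtract): 10325·a = -188.800 → a = ∂h/∂x = -0.01829
Back-substitute: b = ∂h/∂y = -0.0002857.
h(155, 235) = 331.32 + (-0.01829)·(125) + (-0.0002857)·(85) = 331.32 -2.286 -0.024 = 329.010 m.

329.0 m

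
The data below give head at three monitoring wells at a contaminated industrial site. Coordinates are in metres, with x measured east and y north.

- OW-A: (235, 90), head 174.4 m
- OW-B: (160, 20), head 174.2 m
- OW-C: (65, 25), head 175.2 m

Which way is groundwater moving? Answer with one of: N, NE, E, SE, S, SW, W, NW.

With h = a·x + b·y + c and OW-A as origin, the differences give:
  (-75)·a + (-70)·b = -0.2
  (-170)·a + (-65)·b = +0.8
Eliminate b (×(-65) and ×(-70), subtract): -7025·a = 69.00 → a = ∂h/∂x = -0.009822
Back-substitute: b = ∂h/∂y = +0.01338.
Flow = −∇h = (+0.009822 east, -0.01338 north), which points southeast.

SE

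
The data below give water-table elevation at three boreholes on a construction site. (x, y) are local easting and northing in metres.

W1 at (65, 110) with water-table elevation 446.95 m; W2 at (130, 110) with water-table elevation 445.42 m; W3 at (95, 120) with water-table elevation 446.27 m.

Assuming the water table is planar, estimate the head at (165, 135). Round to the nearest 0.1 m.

Taking W1 as reference: W2−W1 = (65, 0, -1.53); W3−W1 = (30, 10, -0.68).
Determinant of the coordinate differences = 65·10 − 30·0 = 650.
∂h/∂x = [(-1.53)·10 − (-0.68)·0] / 650 = -0.02354
∂h/∂y = [65·(-0.68) − 30·(-1.53)] / 650 = +0.002615
h(165, 135) = 446.95 + (-0.02354)·(100) + (+0.002615)·(25) = 446.95 -2.354 +0.065 = 444.662 m.

444.7 m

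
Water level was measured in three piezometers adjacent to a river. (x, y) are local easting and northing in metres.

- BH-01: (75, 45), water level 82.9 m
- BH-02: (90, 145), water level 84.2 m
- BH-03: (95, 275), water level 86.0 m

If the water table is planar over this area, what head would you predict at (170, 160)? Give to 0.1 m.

With h = a·x + b·y + c and BH-01 as origin, the differences give:
  15·a + 100·b = +1.3
  20·a + 230·b = +3.1
Eliminate b (×230 and ×100, subtract): 1450·a = -11.00 → a = ∂h/∂x = -0.007586
Back-substitute: b = ∂h/∂y = +0.01414.
h(170, 160) = 82.9 + (-0.007586)·(95) + (+0.01414)·(115) = 82.9 -0.721 +1.626 = 83.805 m.

83.8 m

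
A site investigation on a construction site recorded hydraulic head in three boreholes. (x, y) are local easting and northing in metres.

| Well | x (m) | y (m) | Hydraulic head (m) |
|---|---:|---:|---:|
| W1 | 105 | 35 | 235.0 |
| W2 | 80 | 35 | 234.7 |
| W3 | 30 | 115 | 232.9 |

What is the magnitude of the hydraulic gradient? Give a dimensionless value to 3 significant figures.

0.0192

Taking W1 as reference: W2−W1 = (-25, 0, -0.3); W3−W1 = (-75, 80, -2.1).
Determinant of the coordinate differences = (-25)·80 − (-75)·0 = -2000.
∂h/∂x = [(-0.3)·80 − (-2.1)·0] / -2000 = +0.01200
∂h/∂y = [(-25)·(-2.1) − (-75)·(-0.3)] / -2000 = -0.01500
|∇h| = √(0.01200² + -0.01500²) = 0.01921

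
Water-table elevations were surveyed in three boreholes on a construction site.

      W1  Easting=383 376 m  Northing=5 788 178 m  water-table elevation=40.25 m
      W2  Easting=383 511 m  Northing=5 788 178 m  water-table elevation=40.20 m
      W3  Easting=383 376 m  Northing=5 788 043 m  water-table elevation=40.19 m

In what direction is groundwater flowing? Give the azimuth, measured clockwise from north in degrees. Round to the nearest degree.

∂h/∂x = (40.20 − 40.25) / (383511 − 383376) = -0.0003704
∂h/∂y = (40.19 − 40.25) / (5788043 − 5788178) = +0.0004444
Flow direction (−∇h) has components (+0.0003704 E, -0.0004444 N).
Azimuth = atan2(E, N) = atan2(+0.0003704, -0.0004444) = 140.2° ≈ 140°.

140°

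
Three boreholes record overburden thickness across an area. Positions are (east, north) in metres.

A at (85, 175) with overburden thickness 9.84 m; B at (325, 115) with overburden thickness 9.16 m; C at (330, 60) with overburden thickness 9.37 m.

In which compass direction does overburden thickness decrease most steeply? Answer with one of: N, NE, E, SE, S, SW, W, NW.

With d = a·x + b·y + c and A as origin, the differences give:
  240·a + (-60)·b = -0.68
  245·a + (-115)·b = -0.47
Eliminate b (×(-115) and ×(-60), subtract): -12900·a = 50.000 → a = ∂d/∂x = -0.003876
Back-substitute: b = ∂d/∂y = -0.004171.
Steepest decrease is along −∇f = (+0.003876 E, +0.004171 N) → northeast.

NE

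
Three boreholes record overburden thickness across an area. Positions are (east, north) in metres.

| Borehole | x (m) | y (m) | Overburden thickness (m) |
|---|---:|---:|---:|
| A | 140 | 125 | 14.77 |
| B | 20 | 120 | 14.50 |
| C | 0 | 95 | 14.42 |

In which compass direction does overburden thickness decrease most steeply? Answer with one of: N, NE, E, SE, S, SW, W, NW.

Differences from A: to B (Δx, Δy, Δh) = (-120, -5, -0.27); to C = (-140, -30, -0.35).
Solve a·Δx + b·Δy = Δd: det = (-120)·(-30) − (-140)·(-5) = 2900.
∂d/∂x = [(-0.27)·(-30) − (-0.35)·(-5)] / 2900 = +0.002190
∂d/∂y = [(-120)·(-0.35) − (-140)·(-0.27)] / 2900 = +0.001448
Steepest decrease is along −∇f = (-0.002190 E, -0.001448 N) → southwest.

SW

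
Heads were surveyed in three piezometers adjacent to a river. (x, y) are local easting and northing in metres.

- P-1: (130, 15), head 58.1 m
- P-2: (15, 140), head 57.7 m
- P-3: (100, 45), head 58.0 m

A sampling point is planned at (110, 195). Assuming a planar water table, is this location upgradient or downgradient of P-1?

downgradient

With h = a·x + b·y + c and P-1 as origin, the differences give:
  (-115)·a + 125·b = -0.4
  (-30)·a + 30·b = -0.1
Eliminate b (×30 and ×125, subtract): 300·a = 0.50 → a = ∂h/∂x = +0.001667
Back-substitute: b = ∂h/∂y = -0.001667.
Head at (110, 195) = 58.1 + (+0.001667)·(-20) + (-0.001667)·(180) = 57.77 m.
That is lower than the 58.1 m at P-1, so the point is downgradient.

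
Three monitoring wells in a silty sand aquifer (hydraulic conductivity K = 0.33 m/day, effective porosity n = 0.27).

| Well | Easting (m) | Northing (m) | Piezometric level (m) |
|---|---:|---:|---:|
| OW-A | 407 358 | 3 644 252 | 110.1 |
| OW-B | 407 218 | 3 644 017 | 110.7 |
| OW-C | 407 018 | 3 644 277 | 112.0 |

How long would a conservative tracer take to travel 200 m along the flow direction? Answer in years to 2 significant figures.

80 years

With h = a·x + b·y + c and OW-A as origin, the differences give:
  (-140)·a + (-235)·b = +0.6
  (-340)·a + 25·b = +1.9
Eliminate b (×25 and ×(-235), subtract): -83400·a = 461.50 → a = ∂h/∂x = -0.005534
Back-substitute: b = ∂h/∂y = +0.0007434.
|∇h| = √(-0.005534² + 0.0007434²) = 0.005584
Seepage velocity v = K·i/n = 0.33 × 0.005584 / 0.27 = 0.006825 m/day.
t = 200 / 0.006825 = 2.93e+04 days = 80.2 years.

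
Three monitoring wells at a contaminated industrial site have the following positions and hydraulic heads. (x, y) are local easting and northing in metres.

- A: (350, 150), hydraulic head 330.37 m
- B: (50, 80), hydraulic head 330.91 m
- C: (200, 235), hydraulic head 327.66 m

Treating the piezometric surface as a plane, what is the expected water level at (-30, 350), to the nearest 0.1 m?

323.9 m

Taking A as reference: B−A = (-300, -70, +0.54); C−A = (-150, 85, -2.71).
Solve a·Δx + b·Δy = Δh: det = (-300)·85 − (-150)·(-70) = -36000.
∂h/∂x = [(+0.54)·85 − (-2.71)·(-70)] / -36000 = +0.003994
∂h/∂y = [(-300)·(-2.71) − (-150)·(+0.54)] / -36000 = -0.02483
h(-30, 350) = 330.37 + (+0.003994)·(-380) + (-0.02483)·(200) = 330.37 -1.518 -4.967 = 323.885 m.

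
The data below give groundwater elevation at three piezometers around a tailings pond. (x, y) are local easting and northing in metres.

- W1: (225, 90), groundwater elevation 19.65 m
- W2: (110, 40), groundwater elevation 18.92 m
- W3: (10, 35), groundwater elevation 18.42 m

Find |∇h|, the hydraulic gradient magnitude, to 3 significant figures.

Taking W1 as reference: W2−W1 = (-115, -50, -0.73); W3−W1 = (-215, -55, -1.23).
Solve a·Δx + b·Δy = Δh: det = (-115)·(-55) − (-215)·(-50) = -4425.
∂h/∂x = [(-0.73)·(-55) − (-1.23)·(-50)] / -4425 = +0.004825
∂h/∂y = [(-115)·(-1.23) − (-215)·(-0.73)] / -4425 = +0.003503
|∇h| = √(0.004825² + 0.003503²) = 0.005963

0.00596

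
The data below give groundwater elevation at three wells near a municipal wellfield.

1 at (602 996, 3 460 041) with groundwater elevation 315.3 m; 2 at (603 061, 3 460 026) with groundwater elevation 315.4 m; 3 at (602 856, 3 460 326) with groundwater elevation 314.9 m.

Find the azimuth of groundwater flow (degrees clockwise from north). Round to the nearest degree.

Three-point gradient (reference 1): Δ to 2 = (65, -15, +0.1), Δ to 3 = (-140, 285, -0.4).
∂h/∂x = +0.001370, ∂h/∂y = -0.0007306 (det = 16425).
Flow direction (−∇h) has components (-0.001370 E, +0.0007306 N).
Azimuth = atan2(E, N) = atan2(-0.001370, +0.0007306) = 298.1° ≈ 298°.

298°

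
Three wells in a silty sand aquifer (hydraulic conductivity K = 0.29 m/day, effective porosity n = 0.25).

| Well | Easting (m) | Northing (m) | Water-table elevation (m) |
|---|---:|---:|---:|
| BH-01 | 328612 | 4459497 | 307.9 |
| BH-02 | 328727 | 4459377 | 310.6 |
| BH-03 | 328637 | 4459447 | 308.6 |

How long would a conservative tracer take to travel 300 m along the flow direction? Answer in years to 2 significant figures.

37 years

Differences from BH-01: to BH-02 (Δx, Δy, Δh) = (115, -120, +2.7); to BH-03 = (25, -50, +0.7).
Solve a·Δx + b·Δy = Δh: det = 115·(-50) − 25·(-120) = -2750.
∂h/∂x = [(+2.7)·(-50) − (+0.7)·(-120)] / -2750 = +0.01855
∂h/∂y = [115·(+0.7) − 25·(+2.7)] / -2750 = -0.004727
|∇h| = √(0.01855² + -0.004727²) = 0.01914
Seepage velocity v = K·i/n = 0.29 × 0.01914 / 0.25 = 0.0222 m/day.
t = 300 / 0.0222 = 1.351e+04 days = 37 years.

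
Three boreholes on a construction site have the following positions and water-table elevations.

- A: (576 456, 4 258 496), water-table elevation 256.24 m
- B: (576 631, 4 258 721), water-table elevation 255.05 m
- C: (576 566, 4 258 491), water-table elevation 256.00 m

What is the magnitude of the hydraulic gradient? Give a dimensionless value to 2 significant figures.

With h = a·x + b·y + c and A as origin, the differences give:
  175·a + 225·b = -1.19
  110·a + (-5)·b = -0.24
Eliminate b (×(-5) and ×225, subtract): -25625·a = 59.950 → a = ∂h/∂x = -0.002340
Back-substitute: b = ∂h/∂y = -0.003469.
|∇h| = √(-0.002340² + -0.003469²) = 0.004184

0.0042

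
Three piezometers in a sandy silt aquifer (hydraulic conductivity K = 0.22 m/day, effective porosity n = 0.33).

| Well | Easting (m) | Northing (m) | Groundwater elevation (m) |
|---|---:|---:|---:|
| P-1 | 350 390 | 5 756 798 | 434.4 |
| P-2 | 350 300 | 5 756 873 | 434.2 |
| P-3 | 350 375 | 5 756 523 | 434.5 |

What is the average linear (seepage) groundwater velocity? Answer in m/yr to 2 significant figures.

0.46 m/yr

Differences from P-1: to P-2 (Δx, Δy, Δh) = (-90, 75, -0.2); to P-3 = (-15, -275, +0.1).
Solve a·Δx + b·Δy = Δh: det = (-90)·(-275) − (-15)·75 = 25875.
∂h/∂x = [(-0.2)·(-275) − (+0.1)·75] / 25875 = +0.001836
∂h/∂y = [(-90)·(+0.1) − (-15)·(-0.2)] / 25875 = -0.0004638
|∇h| = √(0.001836² + -0.0004638²) = 0.001894
Seepage velocity v = K·i/n = 0.22 × 0.001894 / 0.33 = 0.001263 m/day = 0.4613 m/yr.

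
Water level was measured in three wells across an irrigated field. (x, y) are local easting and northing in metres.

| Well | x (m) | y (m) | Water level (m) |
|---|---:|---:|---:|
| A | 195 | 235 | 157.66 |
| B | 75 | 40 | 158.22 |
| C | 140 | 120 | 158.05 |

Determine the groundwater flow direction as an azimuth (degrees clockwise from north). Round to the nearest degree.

With h = a·x + b·y + c and A as origin, the differences give:
  (-120)·a + (-195)·b = +0.56
  (-55)·a + (-115)·b = +0.39
Eliminate b (×(-115) and ×(-195), subtract): 3075·a = 11.650 → a = ∂h/∂x = +0.003789
Back-substitute: b = ∂h/∂y = -0.005203.
Flow direction (−∇h) has components (-0.003789 E, +0.005203 N).
Azimuth = atan2(E, N) = atan2(-0.003789, +0.005203) = 323.9° ≈ 324°.

324°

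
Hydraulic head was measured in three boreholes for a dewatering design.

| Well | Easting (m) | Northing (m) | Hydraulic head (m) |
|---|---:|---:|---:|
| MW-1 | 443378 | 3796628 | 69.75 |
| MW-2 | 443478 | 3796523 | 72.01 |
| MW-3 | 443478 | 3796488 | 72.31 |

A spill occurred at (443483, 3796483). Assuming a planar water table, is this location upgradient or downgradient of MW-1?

With h = a·x + b·y + c and MW-1 as origin, the differences give:
  100·a + (-105)·b = +2.26
  100·a + (-140)·b = +2.56
Eliminate b (×(-140) and ×(-105), subtract): -3500·a = -47.600 → a = ∂h/∂x = +0.01360
Back-substitute: b = ∂h/∂y = -0.008571.
Head at (443483, 3796483) = 69.75 + (+0.01360)·(105) + (-0.008571)·(-145) = 72.42 m.
That is higher than the 69.75 m at MW-1, so the point is upgradient.

upgradient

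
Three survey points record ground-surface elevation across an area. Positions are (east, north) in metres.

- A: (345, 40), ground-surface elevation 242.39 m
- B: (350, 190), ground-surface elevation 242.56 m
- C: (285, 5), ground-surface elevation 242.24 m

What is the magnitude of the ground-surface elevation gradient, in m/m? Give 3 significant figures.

Taking A as reference: B−A = (5, 150, +0.17); C−A = (-60, -35, -0.15).
Determinant of the coordinate differences = 5·(-35) − (-60)·150 = 8825.
∂z/∂x = [(+0.17)·(-35) − (-0.15)·150] / 8825 = +0.001875
∂z/∂y = [5·(-0.15) − (-60)·(+0.17)] / 8825 = +0.001071
|∇f| = √(0.001875² + 0.001071²) = 0.002159 m/m

0.00216 m/m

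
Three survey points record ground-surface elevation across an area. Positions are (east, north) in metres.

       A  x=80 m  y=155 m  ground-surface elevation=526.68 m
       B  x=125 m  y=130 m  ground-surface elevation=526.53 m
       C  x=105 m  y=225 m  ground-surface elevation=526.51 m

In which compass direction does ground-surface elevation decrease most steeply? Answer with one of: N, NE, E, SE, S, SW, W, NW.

E

Differences from A: to B (Δx, Δy, Δh) = (45, -25, -0.15); to C = (25, 70, -0.17).
Determinant of the coordinate differences = 45·70 − 25·(-25) = 3775.
∂z/∂x = [(-0.15)·70 − (-0.17)·(-25)] / 3775 = -0.003907
∂z/∂y = [45·(-0.17) − 25·(-0.15)] / 3775 = -0.001033
Steepest decrease is along −∇f = (+0.003907 E, +0.001033 N) → east.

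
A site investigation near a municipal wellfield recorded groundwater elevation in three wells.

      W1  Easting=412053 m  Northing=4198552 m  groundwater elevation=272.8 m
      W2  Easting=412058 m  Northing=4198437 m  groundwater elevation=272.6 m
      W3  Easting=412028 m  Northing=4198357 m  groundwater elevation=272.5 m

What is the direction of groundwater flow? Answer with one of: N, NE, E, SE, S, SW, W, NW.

Taking W1 as reference: W2−W1 = (5, -115, -0.2); W3−W1 = (-25, -195, -0.3).
Determinant of the coordinate differences = 5·(-195) − (-25)·(-115) = -3850.
∂h/∂x = [(-0.2)·(-195) − (-0.3)·(-115)] / -3850 = -0.001169
∂h/∂y = [5·(-0.3) − (-25)·(-0.2)] / -3850 = +0.001688
Flow = −∇h = (+0.001169 east, -0.001688 north), which points southeast.

SE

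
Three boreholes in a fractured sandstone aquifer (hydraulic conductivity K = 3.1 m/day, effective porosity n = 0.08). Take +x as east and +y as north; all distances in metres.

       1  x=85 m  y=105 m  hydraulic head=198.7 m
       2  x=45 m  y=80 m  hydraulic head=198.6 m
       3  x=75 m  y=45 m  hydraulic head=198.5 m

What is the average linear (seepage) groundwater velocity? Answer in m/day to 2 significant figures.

0.13 m/day

Three-point gradient (reference 1): Δ to 2 = (-40, -25, -0.1), Δ to 3 = (-10, -60, -0.2).
∂h/∂x = +0.0004651, ∂h/∂y = +0.003256 (det = 2150).
|∇h| = √(0.0004651² + 0.003256²) = 0.003289
Seepage velocity v = K·i/n = 3.1 × 0.003289 / 0.08 = 0.1274 m/day.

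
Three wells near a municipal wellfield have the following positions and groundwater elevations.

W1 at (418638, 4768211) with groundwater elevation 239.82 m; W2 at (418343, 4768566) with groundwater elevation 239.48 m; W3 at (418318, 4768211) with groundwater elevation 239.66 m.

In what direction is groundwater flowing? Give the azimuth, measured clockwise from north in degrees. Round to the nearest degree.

317°

With h = a·x + b·y + c and W1 as origin, the differences give:
  (-295)·a + 355·b = -0.34
  (-320)·a + 0·b = -0.16
Eliminate b (×0 and ×355, subtract): 113600·a = 56.800 → a = ∂h/∂x = +0.0005000
Back-substitute: b = ∂h/∂y = -0.0005423.
Flow direction (−∇h) has components (-0.0005000 E, +0.0005423 N).
Azimuth = atan2(E, N) = atan2(-0.0005000, +0.0005423) = 317.3° ≈ 317°.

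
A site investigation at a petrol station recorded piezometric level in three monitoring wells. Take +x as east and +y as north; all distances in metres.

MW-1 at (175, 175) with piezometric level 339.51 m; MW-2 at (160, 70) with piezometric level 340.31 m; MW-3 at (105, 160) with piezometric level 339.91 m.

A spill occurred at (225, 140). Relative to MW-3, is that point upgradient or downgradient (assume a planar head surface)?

Taking MW-1 as reference: MW-2−MW-1 = (-15, -105, +0.80); MW-3−MW-1 = (-70, -15, +0.40).
Determinant of the coordinate differences = (-15)·(-15) − (-70)·(-105) = -7125.
∂h/∂x = [(+0.80)·(-15) − (+0.40)·(-105)] / -7125 = -0.004211
∂h/∂y = [(-15)·(+0.40) − (-70)·(+0.80)] / -7125 = -0.007018
Head at (225, 140) = 339.51 + (-0.004211)·(50) + (-0.007018)·(-35) = 339.55 m.
That is lower than the 339.91 m at MW-3, so the point is downgradient.

downgradient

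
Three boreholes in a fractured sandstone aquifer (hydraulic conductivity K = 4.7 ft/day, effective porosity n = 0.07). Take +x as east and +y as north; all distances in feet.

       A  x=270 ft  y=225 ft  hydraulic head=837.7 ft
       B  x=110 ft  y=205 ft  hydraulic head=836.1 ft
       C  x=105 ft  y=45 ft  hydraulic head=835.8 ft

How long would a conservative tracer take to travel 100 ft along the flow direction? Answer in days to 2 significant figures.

Differences from A: to B (Δx, Δy, Δh) = (-160, -20, -1.6); to C = (-165, -180, -1.9).
Determinant of the coordinate differences = (-160)·(-180) − (-165)·(-20) = 25500.
∂h/∂x = [(-1.6)·(-180) − (-1.9)·(-20)] / 25500 = +0.009804
∂h/∂y = [(-160)·(-1.9) − (-165)·(-1.6)] / 25500 = +0.001569
|∇h| = √(0.009804² + 0.001569²) = 0.009929
Seepage velocity v = K·i/n = 4.7 × 0.009929 / 0.07 = 0.6667 ft/day.
t = 100 / 0.6667 = 150 days.

150 days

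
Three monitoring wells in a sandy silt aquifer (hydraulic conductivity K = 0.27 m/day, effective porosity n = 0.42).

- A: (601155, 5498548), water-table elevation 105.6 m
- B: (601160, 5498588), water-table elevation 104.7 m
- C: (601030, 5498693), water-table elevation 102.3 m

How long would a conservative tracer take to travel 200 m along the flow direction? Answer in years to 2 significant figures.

With h = a·x + b·y + c and A as origin, the differences give:
  5·a + 40·b = -0.9
  (-125)·a + 145·b = -3.3
Eliminate b (×145 and ×40, subtract): 5725·a = 1.50 → a = ∂h/∂x = +0.0002620
Back-substitute: b = ∂h/∂y = -0.02253.
|∇h| = √(0.0002620² + -0.02253²) = 0.02253
Seepage velocity v = K·i/n = 0.27 × 0.02253 / 0.42 = 0.01448 m/day.
t = 200 / 0.01448 = 1.381e+04 days = 37.8 years.

38 years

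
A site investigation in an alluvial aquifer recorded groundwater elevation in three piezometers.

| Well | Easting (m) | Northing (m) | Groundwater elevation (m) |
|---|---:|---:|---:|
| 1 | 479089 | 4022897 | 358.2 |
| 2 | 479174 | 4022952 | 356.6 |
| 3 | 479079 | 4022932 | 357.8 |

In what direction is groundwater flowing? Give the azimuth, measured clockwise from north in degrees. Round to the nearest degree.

034°

With h = a·x + b·y + c and 1 as origin, the differences give:
  85·a + 55·b = -1.6
  (-10)·a + 35·b = -0.4
Eliminate b (×35 and ×55, subtract): 3525·a = -34.00 → a = ∂h/∂x = -0.009645
Back-substitute: b = ∂h/∂y = -0.01418.
Flow direction (−∇h) has components (+0.009645 E, +0.01418 N).
Azimuth = atan2(E, N) = atan2(+0.009645, +0.01418) = 34.2° ≈ 034°.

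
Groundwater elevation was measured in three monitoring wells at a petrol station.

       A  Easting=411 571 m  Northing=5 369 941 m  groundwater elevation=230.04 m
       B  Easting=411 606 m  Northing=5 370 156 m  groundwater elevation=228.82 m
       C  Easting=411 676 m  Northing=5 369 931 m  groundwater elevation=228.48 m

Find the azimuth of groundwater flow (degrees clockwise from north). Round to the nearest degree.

With h = a·x + b·y + c and A as origin, the differences give:
  35·a + 215·b = -1.22
  105·a + (-10)·b = -1.56
Eliminate b (×(-10) and ×215, subtract): -22925·a = 347.600 → a = ∂h/∂x = -0.01516
Back-substitute: b = ∂h/∂y = -0.003206.
Flow direction (−∇h) has components (+0.01516 E, +0.003206 N).
Azimuth = atan2(E, N) = atan2(+0.01516, +0.003206) = 78.1° ≈ 078°.

078°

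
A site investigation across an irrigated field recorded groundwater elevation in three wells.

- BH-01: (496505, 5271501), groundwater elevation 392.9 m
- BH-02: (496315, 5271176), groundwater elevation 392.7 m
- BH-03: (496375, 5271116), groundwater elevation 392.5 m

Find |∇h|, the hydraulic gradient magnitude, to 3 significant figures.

0.00236

With h = a·x + b·y + c and BH-01 as origin, the differences give:
  (-190)·a + (-325)·b = -0.2
  (-130)·a + (-385)·b = -0.4
Eliminate b (×(-385) and ×(-325), subtract): 30900·a = -53.00 → a = ∂h/∂x = -0.001715
Back-substitute: b = ∂h/∂y = +0.001618.
|∇h| = √(-0.001715² + 0.001618²) = 0.002358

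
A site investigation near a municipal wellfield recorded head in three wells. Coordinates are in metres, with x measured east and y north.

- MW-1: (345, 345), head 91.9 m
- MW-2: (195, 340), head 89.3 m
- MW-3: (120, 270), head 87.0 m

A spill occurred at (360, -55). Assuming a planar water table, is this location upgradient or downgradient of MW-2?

downgradient

Three-point gradient (reference MW-1): Δ to MW-2 = (-150, -5, -2.6), Δ to MW-3 = (-225, -75, -4.9).
∂h/∂x = +0.01684, ∂h/∂y = +0.01481 (det = 10125).
Head at (360, -55) = 91.9 + (+0.01684)·(15) + (+0.01481)·(-400) = 86.23 m.
That is lower than the 89.3 m at MW-2, so the point is downgradient.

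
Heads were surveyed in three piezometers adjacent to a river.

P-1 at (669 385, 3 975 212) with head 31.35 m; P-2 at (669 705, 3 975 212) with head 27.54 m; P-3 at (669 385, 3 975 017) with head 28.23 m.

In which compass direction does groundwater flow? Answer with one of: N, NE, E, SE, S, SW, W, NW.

∂h/∂x = (27.54 − 31.35) / (669705 − 669385) = -0.01191
∂h/∂y = (28.23 − 31.35) / (3975017 − 3975212) = +0.01600
Flow = −∇h = (+0.01191 east, -0.01600 north), which points southeast.

SE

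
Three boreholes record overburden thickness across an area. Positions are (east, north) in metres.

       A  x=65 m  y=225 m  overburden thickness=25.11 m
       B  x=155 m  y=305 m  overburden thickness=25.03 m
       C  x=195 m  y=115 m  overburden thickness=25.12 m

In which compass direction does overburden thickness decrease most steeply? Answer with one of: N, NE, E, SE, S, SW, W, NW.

With d = a·x + b·y + c and A as origin, the differences give:
  90·a + 80·b = -0.08
  130·a + (-110)·b = +0.01
Eliminate b (×(-110) and ×80, subtract): -20300·a = 8.000 → a = ∂d/∂x = -0.0003941
Back-substitute: b = ∂d/∂y = -0.0005567.
Steepest decrease is along −∇f = (+0.0003941 E, +0.0005567 N) → northeast.

NE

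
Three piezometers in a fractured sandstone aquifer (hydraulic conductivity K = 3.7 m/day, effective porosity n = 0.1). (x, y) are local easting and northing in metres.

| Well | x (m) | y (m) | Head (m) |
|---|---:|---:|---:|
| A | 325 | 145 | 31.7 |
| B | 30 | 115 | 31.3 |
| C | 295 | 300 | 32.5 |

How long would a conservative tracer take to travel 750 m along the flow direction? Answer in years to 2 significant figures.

Taking A as reference: B−A = (-295, -30, -0.4); C−A = (-30, 155, +0.8).
Solve a·Δx + b·Δy = Δh: det = (-295)·155 − (-30)·(-30) = -46625.
∂h/∂x = [(-0.4)·155 − (+0.8)·(-30)] / -46625 = +0.0008150
∂h/∂y = [(-295)·(+0.8) − (-30)·(-0.4)] / -46625 = +0.005319
|∇h| = √(0.0008150² + 0.005319²) = 0.005381
Seepage velocity v = K·i/n = 3.7 × 0.005381 / 0.1 = 0.1991 m/day.
t = 750 / 0.1991 = 3767 days = 10.3 years.

10 years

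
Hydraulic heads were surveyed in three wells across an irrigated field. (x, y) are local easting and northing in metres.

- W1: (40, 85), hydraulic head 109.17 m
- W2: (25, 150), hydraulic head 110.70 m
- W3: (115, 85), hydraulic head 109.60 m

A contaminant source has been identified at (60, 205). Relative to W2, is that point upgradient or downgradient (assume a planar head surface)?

upgradient

Three-point gradient (reference W1): Δ to W2 = (-15, 65, +1.53), Δ to W3 = (75, 0, +0.43).
∂h/∂x = +0.005733, ∂h/∂y = +0.02486 (det = -4875).
Head at (60, 205) = 109.17 + (+0.005733)·(20) + (+0.02486)·(120) = 112.27 m.
That is higher than the 110.70 m at W2, so the point is upgradient.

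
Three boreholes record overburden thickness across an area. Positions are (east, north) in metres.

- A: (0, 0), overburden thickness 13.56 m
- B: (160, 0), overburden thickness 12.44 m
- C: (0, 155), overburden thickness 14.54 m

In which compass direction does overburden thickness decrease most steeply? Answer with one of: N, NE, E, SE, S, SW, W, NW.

SE

∂d/∂x = (12.44 − 13.56) / (160 − 0) = -0.007000
∂d/∂y = (14.54 − 13.56) / (155 − 0) = +0.006323
Steepest decrease is along −∇f = (+0.007000 E, -0.006323 N) → southeast.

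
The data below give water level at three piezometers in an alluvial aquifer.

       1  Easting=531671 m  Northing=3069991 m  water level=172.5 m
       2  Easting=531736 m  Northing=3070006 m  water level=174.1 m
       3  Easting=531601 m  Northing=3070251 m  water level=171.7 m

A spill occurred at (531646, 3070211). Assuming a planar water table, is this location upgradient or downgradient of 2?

With h = a·x + b·y + c and 1 as origin, the differences give:
  65·a + 15·b = +1.6
  (-70)·a + 260·b = -0.8
Eliminate b (×260 and ×15, subtract): 17950·a = 428.00 → a = ∂h/∂x = +0.02384
Back-substitute: b = ∂h/∂y = +0.003343.
Head at (531646, 3070211) = 172.5 + (+0.02384)·(-25) + (+0.003343)·(220) = 172.64 m.
That is lower than the 174.1 m at 2, so the point is downgradient.

downgradient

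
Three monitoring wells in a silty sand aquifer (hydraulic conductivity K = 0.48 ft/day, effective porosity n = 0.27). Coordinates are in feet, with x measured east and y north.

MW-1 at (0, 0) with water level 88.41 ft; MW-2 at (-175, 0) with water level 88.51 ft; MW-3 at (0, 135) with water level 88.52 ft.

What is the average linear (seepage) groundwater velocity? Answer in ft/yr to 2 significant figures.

∂h/∂x = (88.51 − 88.41) / (-175 − 0) = -0.0005714
∂h/∂y = (88.52 − 88.41) / (135 − 0) = +0.0008148
|∇h| = √(-0.0005714² + 0.0008148²) = 0.0009952
Seepage velocity v = K·i/n = 0.48 × 0.0009952 / 0.27 = 0.001769 ft/day = 0.6461 ft/yr.

0.65 ft/yr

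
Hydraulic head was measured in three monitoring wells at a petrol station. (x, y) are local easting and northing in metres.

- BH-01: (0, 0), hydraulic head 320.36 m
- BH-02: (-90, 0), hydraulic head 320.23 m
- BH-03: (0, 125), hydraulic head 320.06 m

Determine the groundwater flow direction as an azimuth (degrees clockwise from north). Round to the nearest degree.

∂h/∂x = (320.23 − 320.36) / (-90 − 0) = +0.001444
∂h/∂y = (320.06 − 320.36) / (125 − 0) = -0.002400
Flow direction (−∇h) has components (-0.001444 E, +0.002400 N).
Azimuth = atan2(E, N) = atan2(-0.001444, +0.002400) = 329.0° ≈ 329°.

329°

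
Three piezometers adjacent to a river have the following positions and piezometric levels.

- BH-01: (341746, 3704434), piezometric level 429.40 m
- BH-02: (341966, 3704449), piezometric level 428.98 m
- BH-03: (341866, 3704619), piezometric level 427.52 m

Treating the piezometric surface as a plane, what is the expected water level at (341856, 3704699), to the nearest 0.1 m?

426.8 m

Taking BH-01 as reference: BH-02−BH-01 = (220, 15, -0.42); BH-03−BH-01 = (120, 185, -1.88).
Determinant of the coordinate differences = 220·185 − 120·15 = 38900.
∂h/∂x = [(-0.42)·185 − (-1.88)·15] / 38900 = -0.001272
∂h/∂y = [220·(-1.88) − 120·(-0.42)] / 38900 = -0.009337
h(341856, 3704699) = 429.40 + (-0.001272)·(110) + (-0.009337)·(265) = 429.40 -0.140 -2.474 = 426.786 m.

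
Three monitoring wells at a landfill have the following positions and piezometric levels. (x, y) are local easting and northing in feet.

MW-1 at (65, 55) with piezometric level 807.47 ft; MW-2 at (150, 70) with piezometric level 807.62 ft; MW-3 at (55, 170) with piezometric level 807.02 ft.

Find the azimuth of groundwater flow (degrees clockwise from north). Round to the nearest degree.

327°

Taking MW-1 as reference: MW-2−MW-1 = (85, 15, +0.15); MW-3−MW-1 = (-10, 115, -0.45).
Solve a·Δx + b·Δy = Δh: det = 85·115 − (-10)·15 = 9925.
∂h/∂x = [(+0.15)·115 − (-0.45)·15] / 9925 = +0.002418
∂h/∂y = [85·(-0.45) − (-10)·(+0.15)] / 9925 = -0.003703
Flow direction (−∇h) has components (-0.002418 E, +0.003703 N).
Azimuth = atan2(E, N) = atan2(-0.002418, +0.003703) = 326.9° ≈ 327°.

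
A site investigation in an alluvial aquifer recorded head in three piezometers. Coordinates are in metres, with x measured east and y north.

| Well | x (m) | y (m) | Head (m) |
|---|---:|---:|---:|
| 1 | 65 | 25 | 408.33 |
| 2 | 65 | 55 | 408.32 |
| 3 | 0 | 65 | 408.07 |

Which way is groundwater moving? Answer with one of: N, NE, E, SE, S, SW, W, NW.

W

With h = a·x + b·y + c and 1 as origin, the differences give:
  0·a + 30·b = -0.01
  (-65)·a + 40·b = -0.26
Eliminate b (×40 and ×30, subtract): 1950·a = 7.400 → a = ∂h/∂x = +0.003795
Back-substitute: b = ∂h/∂y = -0.0003333.
Flow = −∇h = (-0.003795 east, +0.0003333 north), which points west.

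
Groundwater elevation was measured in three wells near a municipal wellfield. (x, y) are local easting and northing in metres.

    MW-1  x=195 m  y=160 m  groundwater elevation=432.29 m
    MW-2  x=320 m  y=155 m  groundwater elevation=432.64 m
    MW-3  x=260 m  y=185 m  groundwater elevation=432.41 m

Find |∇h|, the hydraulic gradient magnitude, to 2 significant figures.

0.0035

Differences from MW-1: to MW-2 (Δx, Δy, Δh) = (125, -5, +0.35); to MW-3 = (65, 25, +0.12).
Solve a·Δx + b·Δy = Δh: det = 125·25 − 65·(-5) = 3450.
∂h/∂x = [(+0.35)·25 − (+0.12)·(-5)] / 3450 = +0.002710
∂h/∂y = [125·(+0.12) − 65·(+0.35)] / 3450 = -0.002246
|∇h| = √(0.002710² + -0.002246²) = 0.00352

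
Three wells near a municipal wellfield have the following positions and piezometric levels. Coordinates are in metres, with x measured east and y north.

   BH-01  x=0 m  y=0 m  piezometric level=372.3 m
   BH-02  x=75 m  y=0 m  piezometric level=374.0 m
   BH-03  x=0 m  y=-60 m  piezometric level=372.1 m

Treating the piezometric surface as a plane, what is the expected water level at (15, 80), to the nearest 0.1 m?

∂h/∂x = (374.0 − 372.3) / (75 − 0) = +0.02267
∂h/∂y = (372.1 − 372.3) / (-60 − 0) = +0.003333
h(15, 80) = 372.3 + (+0.02267)·(15) + (+0.003333)·(80) = 372.3 +0.340 +0.267 = 372.907 m.

372.9 m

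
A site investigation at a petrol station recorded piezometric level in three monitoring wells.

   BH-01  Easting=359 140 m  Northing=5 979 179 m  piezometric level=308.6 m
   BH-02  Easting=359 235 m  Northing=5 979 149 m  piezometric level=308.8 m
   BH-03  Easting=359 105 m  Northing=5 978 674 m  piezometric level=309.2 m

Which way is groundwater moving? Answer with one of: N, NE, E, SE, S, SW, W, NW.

With h = a·x + b·y + c and BH-01 as origin, the differences give:
  95·a + (-30)·b = +0.2
  (-35)·a + (-505)·b = +0.6
Eliminate b (×(-505) and ×(-30), subtract): -49025·a = -83.00 → a = ∂h/∂x = +0.001693
Back-substitute: b = ∂h/∂y = -0.001305.
Flow = −∇h = (-0.001693 east, +0.001305 north), which points northwest.

NW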